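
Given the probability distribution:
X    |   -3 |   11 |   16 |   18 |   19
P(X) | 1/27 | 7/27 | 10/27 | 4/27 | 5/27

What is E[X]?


E[X] = Σ x·P(X=x)
= (-3)×(1/27) + (11)×(7/27) + (16)×(10/27) + (18)×(4/27) + (19)×(5/27)
= 401/27

E[X] = 401/27


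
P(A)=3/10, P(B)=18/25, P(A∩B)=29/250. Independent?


P(A)×P(B) = 27/125
P(A∩B) = 29/250
Not equal → NOT independent

No, not independent


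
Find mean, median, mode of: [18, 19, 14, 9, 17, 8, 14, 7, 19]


Sorted: [7, 8, 9, 14, 14, 17, 18, 19, 19]
Mean = 125/9
Median = 14
Freq: {18: 1, 19: 2, 14: 2, 9: 1, 17: 1, 8: 1, 7: 1}
Mode: [14, 19]

Mean=125/9, Median=14, Mode=[14, 19]


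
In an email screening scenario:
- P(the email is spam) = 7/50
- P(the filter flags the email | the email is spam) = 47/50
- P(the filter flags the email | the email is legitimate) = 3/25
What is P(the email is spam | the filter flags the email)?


Using Bayes' theorem:
P(A|B) = P(B|A)·P(A) / P(B)

P(the filter flags the email) = 47/50 × 7/50 + 3/25 × 43/50
= 329/2500 + 129/1250 = 587/2500

P(the email is spam|the filter flags the email) = (329/2500) / (587/2500) = 329/587

P(the email is spam|the filter flags the email) = 329/587 ≈ 56.05%


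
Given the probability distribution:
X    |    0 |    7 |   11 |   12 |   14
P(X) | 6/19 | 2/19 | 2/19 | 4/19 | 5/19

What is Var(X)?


E[X] = 154/19
E[X²] = 1896/19
Var(X) = E[X²] - (E[X])² = 1896/19 - 23716/361 = 12308/361

Var(X) = 12308/361 ≈ 34.0942


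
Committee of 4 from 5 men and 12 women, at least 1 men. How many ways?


Count by #men:
  1M,3W: C(5,1)×C(12,3)=1100
  2M,2W: C(5,2)×C(12,2)=660
  3M,1W: C(5,3)×C(12,1)=120
  4M,0W: C(5,4)×C(12,0)=5
Total = 1885

1885


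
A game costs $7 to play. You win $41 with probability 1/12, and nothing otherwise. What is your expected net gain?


E[gain] = (41-7)×1/12 + (-7)×11/12
= 17/6 - 77/12 = -43/12

Expected net gain = $-43/12 ≈ $-3.58


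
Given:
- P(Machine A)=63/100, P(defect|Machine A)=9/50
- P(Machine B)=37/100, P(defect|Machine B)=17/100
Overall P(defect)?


P(B) = Σ P(B|Aᵢ)×P(Aᵢ)
  9/50×63/100 = 567/5000
  17/100×37/100 = 629/10000
Sum = 1763/10000

P(defect) = 1763/10000 ≈ 17.63%


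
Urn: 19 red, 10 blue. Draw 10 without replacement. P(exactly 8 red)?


Hypergeometric: C(19,8)×C(10,2)/C(29,10)
= 75582×45/20030010 = 8721/51359

P(X=8) = 8721/51359 ≈ 16.98%


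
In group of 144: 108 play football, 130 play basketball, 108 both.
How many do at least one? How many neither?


|A∪B| = 108+130-108 = 130
Neither = 144-130 = 14

At least one: 130; Neither: 14


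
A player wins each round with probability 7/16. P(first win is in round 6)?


Geometric: P(X=6) = (1-p)^(k-1)×p = (9/16)^5×7/16 = 413343/16777216

P(X=6) = 413343/16777216 ≈ 2.46%


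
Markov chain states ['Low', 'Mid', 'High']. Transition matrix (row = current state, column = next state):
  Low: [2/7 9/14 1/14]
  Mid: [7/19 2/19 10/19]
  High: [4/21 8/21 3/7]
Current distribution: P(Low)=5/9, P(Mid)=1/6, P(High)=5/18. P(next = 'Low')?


P(next=Low) = Σᵢ P(now=i)×P(i→Low)
= 5/9×2/7 + 1/6×7/19 + 5/18×4/21
= 10/63 + 7/114 + 10/189 = 1961/7182

P = 1961/7182 ≈ 0.2730


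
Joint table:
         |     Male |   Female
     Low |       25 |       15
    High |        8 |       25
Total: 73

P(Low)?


P(Low) = (25+15)/73 = 40/73

P(Low) = 40/73 ≈ 54.79%


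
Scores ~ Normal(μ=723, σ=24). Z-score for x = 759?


z = (x - μ)/σ = (759 - 723)/24 = 1.5

z = 1.5


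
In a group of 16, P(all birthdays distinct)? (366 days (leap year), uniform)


P(all different) = Π(366-i)/366 for i=0..15
= (366/366)×(365/366)×...×(351/366)
= 0.717059

P ≈ 0.7171 ≈ 71.71%


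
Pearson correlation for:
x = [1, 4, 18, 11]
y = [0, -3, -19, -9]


n=4, Σx=34, Σy=-31, Σxy=-453, Σx²=462, Σy²=451
r = (4×(-453) - 34×(-31))/√((4×462 - 34²)(4×451 - (-31)²))
= -758/√(692×843) = -758/√583356 ≈ -758/763.7775 ≈ -0.9924

r ≈ -0.9924


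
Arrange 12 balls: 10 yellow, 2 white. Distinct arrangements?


12!/(10!×2!) = 66

66


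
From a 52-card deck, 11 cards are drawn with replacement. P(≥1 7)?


P(not a 7) = 48/52 = 12/13
P(none in 11 draws) = (12/13)^11 = 743008370688/1792160394037
P(≥1 7) = 1 - 743008370688/1792160394037 = 1049152023349/1792160394037

P = 1049152023349/1792160394037 ≈ 58.54%


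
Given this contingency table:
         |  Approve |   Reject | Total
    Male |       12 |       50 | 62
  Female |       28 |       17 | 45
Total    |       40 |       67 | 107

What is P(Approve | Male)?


P(Approve | Male) = 12/(12+50) = 12/62 = 6/31

P(Approve|Male) = 6/31 ≈ 19.35%


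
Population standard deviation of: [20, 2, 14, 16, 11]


Mean = 63/5
  (20-63/5)²=1369/25
  (2-63/5)²=2809/25
  (14-63/5)²=49/25
  (16-63/5)²=289/25
  (11-63/5)²=64/25
Σ(x-μ)² = 916/5
σ² = (916/5)/5 = 916/25

σ = √(916/25) ≈ 6.0531


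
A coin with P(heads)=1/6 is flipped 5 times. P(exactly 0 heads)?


Binomial: P(X=0) = C(5,0)×p^0×(1-p)^5
= 1 × 1 × 3125/7776 = 3125/7776

P(X=0) = 3125/7776 ≈ 40.19%


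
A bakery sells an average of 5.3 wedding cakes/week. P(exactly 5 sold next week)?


Poisson(λ=5.3): P(X=5) = e^(-λ)×λ^k/k!
= e^(-5.3) × 5.3^5 / 5!
≈ 0.004991593907 × 4181.95493 / 120 ≈ 0.173955

P(X=5) ≈ 0.173955 ≈ 17.40%


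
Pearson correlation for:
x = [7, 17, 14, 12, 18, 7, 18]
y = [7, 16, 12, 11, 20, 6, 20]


n=7, Σx=93, Σy=92, Σxy=1383, Σx²=1375, Σy²=1406
r = (7×1383 - 93×92)/√((7×1375 - 93²)(7×1406 - 92²))
= 1125/√(976×1378) = 1125/√1344928 ≈ 1125/1159.7103 ≈ 0.9701

r ≈ 0.9701


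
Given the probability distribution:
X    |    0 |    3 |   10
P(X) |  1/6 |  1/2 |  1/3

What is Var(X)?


E[X] = 29/6
E[X²] = 227/6
Var(X) = E[X²] - (E[X])² = 227/6 - 841/36 = 521/36

Var(X) = 521/36 ≈ 14.4722


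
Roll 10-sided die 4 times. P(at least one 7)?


P(no 7)^4 = (9/10)^4 = 6561/10000
P(≥1) = 1 - 6561/10000 = 3439/10000

P = 3439/10000 ≈ 34.39%


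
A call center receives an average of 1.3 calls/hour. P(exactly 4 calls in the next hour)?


Poisson(λ=1.3): P(X=4) = e^(-λ)×λ^k/k!
= e^(-1.3) × 1.3^4 / 4!
≈ 0.272531793 × 2.8561 / 24 ≈ 0.032432

P(X=4) ≈ 0.032432 ≈ 3.24%


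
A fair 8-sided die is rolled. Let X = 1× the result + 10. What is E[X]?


E[die] = (1+8)/2 = 9/2
E[X] = 1×9/2 + 10 = 29/2

E[X] = 29/2


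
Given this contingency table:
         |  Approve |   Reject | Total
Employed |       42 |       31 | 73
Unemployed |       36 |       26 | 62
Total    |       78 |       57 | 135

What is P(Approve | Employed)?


P(Approve | Employed) = 42/(42+31) = 42/73

P(Approve|Employed) = 42/73 ≈ 57.53%


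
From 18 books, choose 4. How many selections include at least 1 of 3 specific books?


Complement: C(18,4) - C(15,4) = 3060 - 1365 = 1695

1695


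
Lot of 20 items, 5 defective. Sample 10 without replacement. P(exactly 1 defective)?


Hypergeometric: C(5,1)×C(15,9)/C(20,10)
= 5×5005/184756 = 175/1292

P(X=1) = 175/1292 ≈ 13.54%


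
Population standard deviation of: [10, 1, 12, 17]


Mean = 40/4 = 10
  (10-10)²=0
  (1-10)²=81
  (12-10)²=4
  (17-10)²=49
Σ(x-μ)² = 134
σ² = 134/4 = 67/2

σ = √(67/2) ≈ 5.7879


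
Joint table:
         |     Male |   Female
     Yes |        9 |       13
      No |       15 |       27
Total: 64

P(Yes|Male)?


P(Yes|Male) = 9/(9+15) = 9/24 = 3/8

P = 3/8 ≈ 37.50%


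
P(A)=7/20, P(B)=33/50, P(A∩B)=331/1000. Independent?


P(A)×P(B) = 231/1000
P(A∩B) = 331/1000
Not equal → NOT independent

No, not independent


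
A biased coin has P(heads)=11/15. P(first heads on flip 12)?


Geometric: P(X=12) = (1-p)^(k-1)×p = (4/15)^11×11/15 = 46137344/129746337890625

P(X=12) = 46137344/129746337890625 ≈ 0.00%


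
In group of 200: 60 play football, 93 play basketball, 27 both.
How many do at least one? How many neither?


|A∪B| = 60+93-27 = 126
Neither = 200-126 = 74

At least one: 126; Neither: 74


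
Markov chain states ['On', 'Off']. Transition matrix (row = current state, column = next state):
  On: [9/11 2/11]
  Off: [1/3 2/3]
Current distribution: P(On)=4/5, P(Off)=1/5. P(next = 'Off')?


P(next=Off) = Σᵢ P(now=i)×P(i→Off)
= 4/5×2/11 + 1/5×2/3
= 8/55 + 2/15 = 46/165

P = 46/165 ≈ 0.2788


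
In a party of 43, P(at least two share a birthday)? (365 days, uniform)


P(all different) = Π(365-i)/365 for i=0..42
= 0.076077
P(match) = 1 - 0.076077 = 0.923923

P ≈ 0.9239 ≈ 92.39%


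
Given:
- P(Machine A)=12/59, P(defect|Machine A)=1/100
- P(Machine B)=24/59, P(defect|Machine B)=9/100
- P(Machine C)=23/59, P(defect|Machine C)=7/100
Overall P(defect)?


P(B) = Σ P(B|Aᵢ)×P(Aᵢ)
  1/100×12/59 = 3/1475
  9/100×24/59 = 54/1475
  7/100×23/59 = 161/5900
Sum = 389/5900

P(defect) = 389/5900 ≈ 6.59%


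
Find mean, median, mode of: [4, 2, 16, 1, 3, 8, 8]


Sorted: [1, 2, 3, 4, 8, 8, 16]
Mean = 42/7 = 6
Median = 4
Freq: {4: 1, 2: 1, 16: 1, 1: 1, 3: 1, 8: 2}
Mode: [8]

Mean=6, Median=4, Mode=8


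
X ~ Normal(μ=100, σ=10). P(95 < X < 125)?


z₁=(95-100)/10=-0.5, z₂=(125-100)/10=2.5
P = Φ(2.5) - Φ(-0.5) = 0.993790 - 0.308538 = 0.685252 ≈ 0.6853

P(95 < X < 125) ≈ 0.6853


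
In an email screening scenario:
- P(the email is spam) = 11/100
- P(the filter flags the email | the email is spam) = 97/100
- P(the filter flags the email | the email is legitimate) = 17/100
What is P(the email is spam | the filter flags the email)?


Using Bayes' theorem:
P(A|B) = P(B|A)·P(A) / P(B)

P(the filter flags the email) = 97/100 × 11/100 + 17/100 × 89/100
= 1067/10000 + 1513/10000 = 129/500

P(the email is spam|the filter flags the email) = (1067/10000) / (129/500) = 1067/2580

P(the email is spam|the filter flags the email) = 1067/2580 ≈ 41.36%


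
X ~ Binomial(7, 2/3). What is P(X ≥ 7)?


P(X ≥ 7) = Σ P(X=i) for i=7..7
P(X=7) = 128/2187
Sum = 128/2187

P(X ≥ 7) = 128/2187 ≈ 5.85%


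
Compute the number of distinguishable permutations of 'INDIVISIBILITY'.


Letters: 14, freq: {'I': 6, 'N': 1, 'D': 1, 'V': 1, 'S': 1, 'B': 1, 'L': 1, 'T': 1, 'Y': 1}
14!/(6!×1!×1!×1!×1!×1!×1!×1!×1!) = 87178291200/720 = 121080960

121080960


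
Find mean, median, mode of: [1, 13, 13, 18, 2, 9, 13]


Sorted: [1, 2, 9, 13, 13, 13, 18]
Mean = 69/7
Median = 13
Freq: {1: 1, 13: 3, 18: 1, 2: 1, 9: 1}
Mode: [13]

Mean=69/7, Median=13, Mode=13


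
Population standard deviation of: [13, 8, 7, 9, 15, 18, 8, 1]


Mean = 79/8
  (13-79/8)²=625/64
  (8-79/8)²=225/64
  (7-79/8)²=529/64
  (9-79/8)²=49/64
  (15-79/8)²=1681/64
  (18-79/8)²=4225/64
  (8-79/8)²=225/64
  (1-79/8)²=5041/64
Σ(x-μ)² = 1575/8
σ² = (1575/8)/8 = 1575/64

σ = √(1575/64) ≈ 4.9608


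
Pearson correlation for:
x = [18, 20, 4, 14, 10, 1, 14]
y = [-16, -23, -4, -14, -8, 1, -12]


n=7, Σx=81, Σy=-76, Σxy=-1207, Σx²=1233, Σy²=1206
r = (7×(-1207) - 81×(-76))/√((7×1233 - 81²)(7×1206 - (-76)²))
= -2293/√(2070×2666) = -2293/√5518620 ≈ -2293/2349.1743 ≈ -0.9761

r ≈ -0.9761


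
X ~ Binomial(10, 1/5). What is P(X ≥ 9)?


P(X ≥ 9) = Σ P(X=i) for i=9..10
P(X=9) = 8/1953125
P(X=10) = 1/9765625
Sum = 41/9765625

P(X ≥ 9) = 41/9765625 ≈ 0.00%


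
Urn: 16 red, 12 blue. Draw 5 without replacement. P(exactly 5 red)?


Hypergeometric: C(16,5)×C(12,0)/C(28,5)
= 4368×1/98280 = 2/45

P(X=5) = 2/45 ≈ 4.44%


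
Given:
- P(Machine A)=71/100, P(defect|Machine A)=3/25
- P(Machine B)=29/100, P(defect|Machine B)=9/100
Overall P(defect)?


P(B) = Σ P(B|Aᵢ)×P(Aᵢ)
  3/25×71/100 = 213/2500
  9/100×29/100 = 261/10000
Sum = 1113/10000

P(defect) = 1113/10000 ≈ 11.13%


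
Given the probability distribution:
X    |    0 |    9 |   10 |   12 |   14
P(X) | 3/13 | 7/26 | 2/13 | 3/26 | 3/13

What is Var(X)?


E[X] = 223/26
E[X²] = 2575/26
Var(X) = E[X²] - (E[X])² = 2575/26 - 49729/676 = 17221/676

Var(X) = 17221/676 ≈ 25.4749


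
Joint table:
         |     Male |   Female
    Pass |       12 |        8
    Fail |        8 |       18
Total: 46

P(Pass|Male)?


P(Pass|Male) = 12/(12+8) = 12/20 = 3/5

P = 3/5 ≈ 60.00%


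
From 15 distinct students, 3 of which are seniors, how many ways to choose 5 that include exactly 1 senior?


Choose 1 of the 3 seniors and 4 of the other 12 students:
C(3,1)×C(12,4) = 3×495 = 1485

1485


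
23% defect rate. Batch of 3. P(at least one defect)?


P(all good) = (77/100)^3 = 456533/1000000
P(≥1 defect) = 543467/1000000

P = 543467/1000000 ≈ 54.35%


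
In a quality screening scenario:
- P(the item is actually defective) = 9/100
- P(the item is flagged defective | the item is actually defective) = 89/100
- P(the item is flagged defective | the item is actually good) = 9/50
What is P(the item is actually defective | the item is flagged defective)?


Using Bayes' theorem:
P(A|B) = P(B|A)·P(A) / P(B)

P(the item is flagged defective) = 89/100 × 9/100 + 9/50 × 91/100
= 801/10000 + 819/5000 = 2439/10000

P(the item is actually defective|the item is flagged defective) = (801/10000) / (2439/10000) = 89/271

P(the item is actually defective|the item is flagged defective) = 89/271 ≈ 32.84%


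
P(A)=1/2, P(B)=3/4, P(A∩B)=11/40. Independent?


P(A)×P(B) = 3/8
P(A∩B) = 11/40
Not equal → NOT independent

No, not independent


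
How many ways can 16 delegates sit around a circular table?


Circular arrangements of 16 distinct objects: fix one position to break rotational symmetry.
(n-1)! = 15! = 1307674368000

1307674368000


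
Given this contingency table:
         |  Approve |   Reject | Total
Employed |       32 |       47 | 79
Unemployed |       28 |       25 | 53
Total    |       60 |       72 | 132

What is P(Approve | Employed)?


P(Approve | Employed) = 32/(32+47) = 32/79

P(Approve|Employed) = 32/79 ≈ 40.51%


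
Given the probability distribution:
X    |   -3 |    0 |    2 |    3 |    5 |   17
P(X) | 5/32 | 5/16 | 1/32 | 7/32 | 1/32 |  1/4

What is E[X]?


E[X] = Σ x·P(X=x)
= (-3)×(5/32) + (0)×(5/16) + (2)×(1/32) + (3)×(7/32) + (5)×(1/32) + (17)×(1/4)
= 149/32

E[X] = 149/32


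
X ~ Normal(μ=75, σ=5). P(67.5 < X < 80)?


z₁=(67.5-75)/5=-1.5, z₂=(80-75)/5=1.0
P = Φ(1.0) - Φ(-1.5) = 0.841345 - 0.066807 = 0.774538 ≈ 0.7745

P(67.5 < X < 80) ≈ 0.7745


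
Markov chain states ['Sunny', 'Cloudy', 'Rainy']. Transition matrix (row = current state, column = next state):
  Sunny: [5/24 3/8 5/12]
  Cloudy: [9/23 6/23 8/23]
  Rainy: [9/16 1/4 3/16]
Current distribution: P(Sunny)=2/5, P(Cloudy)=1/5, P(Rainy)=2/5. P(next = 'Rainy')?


P(next=Rainy) = Σᵢ P(now=i)×P(i→Rainy)
= 2/5×5/12 + 1/5×8/23 + 2/5×3/16
= 1/6 + 8/115 + 3/40 = 859/2760

P = 859/2760 ≈ 0.3112


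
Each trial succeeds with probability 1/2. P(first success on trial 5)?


Geometric: P(X=5) = (1-p)^(k-1)×p = (1/2)^4×1/2 = 1/32

P(X=5) = 1/32 ≈ 3.12%


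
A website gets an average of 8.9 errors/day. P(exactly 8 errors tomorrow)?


Poisson(λ=8.9): P(X=8) = e^(-λ)×λ^k/k!
= e^(-8.9) × 8.9^8 / 8!
≈ 0.0001363889265 × 39365888.057 / 40320 ≈ 0.133161

P(X=8) ≈ 0.133161 ≈ 13.32%


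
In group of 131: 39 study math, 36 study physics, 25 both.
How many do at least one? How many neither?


|A∪B| = 39+36-25 = 50
Neither = 131-50 = 81

At least one: 50; Neither: 81


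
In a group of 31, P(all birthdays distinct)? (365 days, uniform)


P(all different) = Π(365-i)/365 for i=0..30
= (365/365)×(364/365)×...×(335/365)
= 0.269545

P ≈ 0.2695 ≈ 26.95%


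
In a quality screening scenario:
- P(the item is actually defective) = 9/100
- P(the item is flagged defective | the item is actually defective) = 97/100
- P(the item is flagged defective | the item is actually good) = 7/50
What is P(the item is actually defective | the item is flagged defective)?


Using Bayes' theorem:
P(A|B) = P(B|A)·P(A) / P(B)

P(the item is flagged defective) = 97/100 × 9/100 + 7/50 × 91/100
= 873/10000 + 637/5000 = 2147/10000

P(the item is actually defective|the item is flagged defective) = (873/10000) / (2147/10000) = 873/2147

P(the item is actually defective|the item is flagged defective) = 873/2147 ≈ 40.66%


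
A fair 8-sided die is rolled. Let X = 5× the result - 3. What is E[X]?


E[die] = (1+8)/2 = 9/2
E[X] = 5×9/2 - 3 = 39/2

E[X] = 39/2


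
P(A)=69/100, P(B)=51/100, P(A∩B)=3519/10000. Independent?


P(A)×P(B) = 3519/10000
P(A∩B) = 3519/10000
Equal ✓ → Independent

Yes, independent


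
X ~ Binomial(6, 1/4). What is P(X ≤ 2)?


P(X ≤ 2) = Σ P(X=i) for i=0..2
P(X=0) = 729/4096
P(X=1) = 729/2048
P(X=2) = 1215/4096
Sum = 1701/2048

P(X ≤ 2) = 1701/2048 ≈ 83.06%


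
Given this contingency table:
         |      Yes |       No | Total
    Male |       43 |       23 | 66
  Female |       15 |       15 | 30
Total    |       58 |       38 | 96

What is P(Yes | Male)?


P(Yes | Male) = 43/(43+23) = 43/66

P(Yes|Male) = 43/66 ≈ 65.15%


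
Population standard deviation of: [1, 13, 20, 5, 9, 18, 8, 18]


Mean = 92/8 = 23/2
  (1-23/2)²=441/4
  (13-23/2)²=9/4
  (20-23/2)²=289/4
  (5-23/2)²=169/4
  (9-23/2)²=25/4
  (18-23/2)²=169/4
  (8-23/2)²=49/4
  (18-23/2)²=169/4
Σ(x-μ)² = 330
σ² = 330/8 = 165/4

σ = √(165/4) ≈ 6.4226


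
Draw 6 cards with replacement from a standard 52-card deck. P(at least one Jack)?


P(not a Jack) = 48/52 = 12/13
P(none in 6 draws) = (12/13)^6 = 2985984/4826809
P(≥1 Jack) = 1 - 2985984/4826809 = 1840825/4826809

P = 1840825/4826809 ≈ 38.14%


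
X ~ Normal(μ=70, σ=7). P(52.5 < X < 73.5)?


z₁=(52.5-70)/7=-2.5, z₂=(73.5-70)/7=0.5
P = Φ(0.5) - Φ(-2.5) = 0.691462 - 0.006210 = 0.685252 ≈ 0.6853

P(52.5 < X < 73.5) ≈ 0.6853


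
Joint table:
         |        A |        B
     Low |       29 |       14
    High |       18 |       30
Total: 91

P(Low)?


P(Low) = (29+14)/91 = 43/91

P(Low) = 43/91 ≈ 47.25%


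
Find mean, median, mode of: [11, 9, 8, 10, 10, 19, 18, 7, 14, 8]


Sorted: [7, 8, 8, 9, 10, 10, 11, 14, 18, 19]
Mean = 114/10 = 57/5
Median = 10
Freq: {11: 1, 9: 1, 8: 2, 10: 2, 19: 1, 18: 1, 7: 1, 14: 1}
Mode: [8, 10]

Mean=57/5, Median=10, Mode=[8, 10]


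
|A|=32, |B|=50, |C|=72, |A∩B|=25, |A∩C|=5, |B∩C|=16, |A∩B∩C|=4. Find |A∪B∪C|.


|A∪B∪C| = 32+50+72-25-5-16+4 = 112

|A∪B∪C| = 112


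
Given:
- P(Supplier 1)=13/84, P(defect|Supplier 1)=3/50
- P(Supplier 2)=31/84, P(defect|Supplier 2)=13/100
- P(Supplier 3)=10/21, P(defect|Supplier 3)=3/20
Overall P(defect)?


P(B) = Σ P(B|Aᵢ)×P(Aᵢ)
  3/50×13/84 = 13/1400
  13/100×31/84 = 403/8400
  3/20×10/21 = 1/14
Sum = 1081/8400

P(defect) = 1081/8400 ≈ 12.87%


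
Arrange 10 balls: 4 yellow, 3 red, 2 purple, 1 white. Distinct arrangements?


10!/(4!×3!×2!×1!) = 12600

12600


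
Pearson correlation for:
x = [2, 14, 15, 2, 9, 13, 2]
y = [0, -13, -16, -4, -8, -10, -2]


n=7, Σx=57, Σy=-53, Σxy=-636, Σx²=683, Σy²=609
r = (7×(-636) - 57×(-53))/√((7×683 - 57²)(7×609 - (-53)²))
= -1431/√(1532×1454) = -1431/√2227528 ≈ -1431/1492.4905 ≈ -0.9588

r ≈ -0.9588


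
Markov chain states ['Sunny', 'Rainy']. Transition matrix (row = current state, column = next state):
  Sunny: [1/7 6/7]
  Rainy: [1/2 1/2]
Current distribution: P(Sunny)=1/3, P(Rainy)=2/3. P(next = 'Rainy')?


P(next=Rainy) = Σᵢ P(now=i)×P(i→Rainy)
= 1/3×6/7 + 2/3×1/2
= 2/7 + 1/3 = 13/21

P = 13/21 ≈ 0.6190


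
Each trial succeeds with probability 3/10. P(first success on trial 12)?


Geometric: P(X=12) = (1-p)^(k-1)×p = (7/10)^11×3/10 = 5931980229/1000000000000

P(X=12) = 5931980229/1000000000000 ≈ 0.59%


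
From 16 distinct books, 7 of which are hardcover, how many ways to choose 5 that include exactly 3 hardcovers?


Choose 3 of the 7 hardcovers and 2 of the other 9 books:
C(7,3)×C(9,2) = 35×36 = 1260

1260


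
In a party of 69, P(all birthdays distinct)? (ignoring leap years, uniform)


P(all different) = Π(365-i)/365 for i=0..68
= (365/365)×(364/365)×...×(297/365)
= 0.001036

P ≈ 0.0010 ≈ 0.10%


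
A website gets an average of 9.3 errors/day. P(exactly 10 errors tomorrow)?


Poisson(λ=9.3): P(X=10) = e^(-λ)×λ^k/k!
= e^(-9.3) × 9.3^10 / 10!
≈ 9.142423148e-05 × 4839823071.79 / 3628800 ≈ 0.121935

P(X=10) ≈ 0.121935 ≈ 12.19%


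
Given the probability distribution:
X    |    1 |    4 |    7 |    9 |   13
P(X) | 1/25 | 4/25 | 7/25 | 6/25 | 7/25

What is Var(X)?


E[X] = 211/25
E[X²] = 2077/25
Var(X) = E[X²] - (E[X])² = 2077/25 - 44521/625 = 7404/625

Var(X) = 7404/625 ≈ 11.8464


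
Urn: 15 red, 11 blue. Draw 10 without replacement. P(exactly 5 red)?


Hypergeometric: C(15,5)×C(11,5)/C(26,10)
= 3003×462/5311735 = 9702/37145

P(X=5) = 9702/37145 ≈ 26.12%


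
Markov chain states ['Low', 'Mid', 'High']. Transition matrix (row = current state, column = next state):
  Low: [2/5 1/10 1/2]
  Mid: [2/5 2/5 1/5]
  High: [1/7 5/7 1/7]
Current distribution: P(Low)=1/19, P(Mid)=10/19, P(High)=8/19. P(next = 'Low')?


P(next=Low) = Σᵢ P(now=i)×P(i→Low)
= 1/19×2/5 + 10/19×2/5 + 8/19×1/7
= 2/95 + 4/19 + 8/133 = 194/665

P = 194/665 ≈ 0.2917


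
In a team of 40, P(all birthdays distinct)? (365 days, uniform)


P(all different) = Π(365-i)/365 for i=0..39
= (365/365)×(364/365)×...×(326/365)
= 0.108768

P ≈ 0.1088 ≈ 10.88%


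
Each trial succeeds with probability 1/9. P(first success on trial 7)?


Geometric: P(X=7) = (1-p)^(k-1)×p = (8/9)^6×1/9 = 262144/4782969

P(X=7) = 262144/4782969 ≈ 5.48%


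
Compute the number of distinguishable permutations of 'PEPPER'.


Letters: 6, freq: {'P': 3, 'E': 2, 'R': 1}
6!/(3!×2!×1!) = 720/12 = 60

60


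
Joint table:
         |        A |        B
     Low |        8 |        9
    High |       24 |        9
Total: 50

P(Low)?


P(Low) = (8+9)/50 = 17/50

P(Low) = 17/50 ≈ 34.00%


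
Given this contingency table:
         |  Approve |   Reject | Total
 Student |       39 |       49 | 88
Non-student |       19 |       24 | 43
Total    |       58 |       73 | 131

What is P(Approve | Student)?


P(Approve | Student) = 39/(39+49) = 39/88

P(Approve|Student) = 39/88 ≈ 44.32%


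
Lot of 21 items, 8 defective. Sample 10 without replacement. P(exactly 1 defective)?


Hypergeometric: C(8,1)×C(13,9)/C(21,10)
= 8×715/352716 = 110/6783

P(X=1) = 110/6783 ≈ 1.62%


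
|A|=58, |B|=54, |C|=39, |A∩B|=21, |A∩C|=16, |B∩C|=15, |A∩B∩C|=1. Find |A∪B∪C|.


|A∪B∪C| = 58+54+39-21-16-15+1 = 100

|A∪B∪C| = 100


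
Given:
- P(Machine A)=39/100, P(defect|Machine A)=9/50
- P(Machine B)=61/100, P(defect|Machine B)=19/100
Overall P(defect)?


P(B) = Σ P(B|Aᵢ)×P(Aᵢ)
  9/50×39/100 = 351/5000
  19/100×61/100 = 1159/10000
Sum = 1861/10000

P(defect) = 1861/10000 ≈ 18.61%


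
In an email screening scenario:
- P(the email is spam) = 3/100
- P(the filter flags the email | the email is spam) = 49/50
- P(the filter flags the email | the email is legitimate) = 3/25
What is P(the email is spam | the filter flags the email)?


Using Bayes' theorem:
P(A|B) = P(B|A)·P(A) / P(B)

P(the filter flags the email) = 49/50 × 3/100 + 3/25 × 97/100
= 147/5000 + 291/2500 = 729/5000

P(the email is spam|the filter flags the email) = (147/5000) / (729/5000) = 49/243

P(the email is spam|the filter flags the email) = 49/243 ≈ 20.16%


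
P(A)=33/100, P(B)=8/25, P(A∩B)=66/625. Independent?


P(A)×P(B) = 66/625
P(A∩B) = 66/625
Equal ✓ → Independent

Yes, independent


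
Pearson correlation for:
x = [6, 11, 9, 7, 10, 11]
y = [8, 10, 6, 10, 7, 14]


n=6, Σx=54, Σy=55, Σxy=506, Σx²=508, Σy²=545
r = (6×506 - 54×55)/√((6×508 - 54²)(6×545 - 55²))
= 66/√(132×245) = 66/√32340 ≈ 66/179.8333 ≈ 0.3670

r ≈ 0.3670


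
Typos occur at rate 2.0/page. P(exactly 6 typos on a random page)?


Poisson(λ=2.0): P(X=6) = e^(-λ)×λ^k/k!
= e^(-2.0) × 2.0^6 / 6!
≈ 0.1353352832 × 64 / 720 ≈ 0.012030

P(X=6) ≈ 0.012030 ≈ 1.20%


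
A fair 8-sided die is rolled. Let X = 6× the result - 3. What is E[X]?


E[die] = (1+8)/2 = 9/2
E[X] = 6×9/2 - 3 = 24

E[X] = 24


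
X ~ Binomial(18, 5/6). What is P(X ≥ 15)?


P(X ≥ 15) = Σ P(X=i) for i=15..18
P(X=15) = 518798828125/2115832430592
P(X=16) = 2593994140625/11284439629824
P(X=17) = 762939453125/5642219814912
P(X=18) = 3814697265625/101559956668416
Sum = 16448974609375/25389989167104

P(X ≥ 15) = 16448974609375/25389989167104 ≈ 64.79%


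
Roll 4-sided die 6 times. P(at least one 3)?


P(no 3)^6 = (3/4)^6 = 729/4096
P(≥1) = 1 - 729/4096 = 3367/4096

P = 3367/4096 ≈ 82.20%


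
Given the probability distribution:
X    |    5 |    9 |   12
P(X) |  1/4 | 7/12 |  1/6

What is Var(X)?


E[X] = 17/2
E[X²] = 155/2
Var(X) = E[X²] - (E[X])² = 155/2 - 289/4 = 21/4

Var(X) = 21/4 ≈ 5.2500


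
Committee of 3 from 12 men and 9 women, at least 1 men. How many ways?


Count by #men:
  1M,2W: C(12,1)×C(9,2)=432
  2M,1W: C(12,2)×C(9,1)=594
  3M,0W: C(12,3)×C(9,0)=220
Total = 1246

1246


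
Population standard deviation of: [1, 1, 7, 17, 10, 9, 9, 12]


Mean = 66/8 = 33/4
  (1-33/4)²=841/16
  (1-33/4)²=841/16
  (7-33/4)²=25/16
  (17-33/4)²=1225/16
  (10-33/4)²=49/16
  (9-33/4)²=9/16
  (9-33/4)²=9/16
  (12-33/4)²=225/16
Σ(x-μ)² = 403/2
σ² = (403/2)/8 = 403/16

σ = √(403/16) ≈ 5.0187


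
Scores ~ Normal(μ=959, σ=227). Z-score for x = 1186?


z = (x - μ)/σ = (1186 - 959)/227 = 1.0

z = 1.0


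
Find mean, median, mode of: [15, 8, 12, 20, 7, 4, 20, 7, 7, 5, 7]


Sorted: [4, 5, 7, 7, 7, 7, 8, 12, 15, 20, 20]
Mean = 112/11
Median = 7
Freq: {15: 1, 8: 1, 12: 1, 20: 2, 7: 4, 4: 1, 5: 1}
Mode: [7]

Mean=112/11, Median=7, Mode=7


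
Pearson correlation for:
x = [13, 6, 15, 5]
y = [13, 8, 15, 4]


n=4, Σx=39, Σy=40, Σxy=462, Σx²=455, Σy²=474
r = (4×462 - 39×40)/√((4×455 - 39²)(4×474 - 40²))
= 288/√(299×296) = 288/√88504 ≈ 288/297.4962 ≈ 0.9681

r ≈ 0.9681


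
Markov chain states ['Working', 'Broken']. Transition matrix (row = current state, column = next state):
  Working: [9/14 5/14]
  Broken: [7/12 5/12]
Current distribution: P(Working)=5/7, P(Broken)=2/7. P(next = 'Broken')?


P(next=Broken) = Σᵢ P(now=i)×P(i→Broken)
= 5/7×5/14 + 2/7×5/12
= 25/98 + 5/42 = 55/147

P = 55/147 ≈ 0.3741


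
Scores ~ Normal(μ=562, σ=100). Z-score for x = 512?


z = (x - μ)/σ = (512 - 562)/100 = -0.5

z = -0.5


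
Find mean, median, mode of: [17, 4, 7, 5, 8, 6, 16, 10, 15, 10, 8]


Sorted: [4, 5, 6, 7, 8, 8, 10, 10, 15, 16, 17]
Mean = 106/11
Median = 8
Freq: {17: 1, 4: 1, 7: 1, 5: 1, 8: 2, 6: 1, 16: 1, 10: 2, 15: 1}
Mode: [8, 10]

Mean=106/11, Median=8, Mode=[8, 10]


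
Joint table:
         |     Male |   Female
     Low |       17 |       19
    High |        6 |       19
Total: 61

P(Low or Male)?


P(Low∨Male) = P(Low) + P(Male) - P(Low∧Male)
= (36 + 23 - 17)/61 = 42/61

P = 42/61 ≈ 68.85%


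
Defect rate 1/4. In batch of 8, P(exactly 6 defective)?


Binomial: P(X=6) = C(8,6)×p^6×(1-p)^2
= 28 × 1/4096 × 9/16 = 63/16384

P(X=6) = 63/16384 ≈ 0.38%


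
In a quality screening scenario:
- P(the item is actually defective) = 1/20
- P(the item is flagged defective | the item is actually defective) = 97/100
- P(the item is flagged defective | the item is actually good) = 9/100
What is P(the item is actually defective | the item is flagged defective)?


Using Bayes' theorem:
P(A|B) = P(B|A)·P(A) / P(B)

P(the item is flagged defective) = 97/100 × 1/20 + 9/100 × 19/20
= 97/2000 + 171/2000 = 67/500

P(the item is actually defective|the item is flagged defective) = (97/2000) / (67/500) = 97/268

P(the item is actually defective|the item is flagged defective) = 97/268 ≈ 36.19%


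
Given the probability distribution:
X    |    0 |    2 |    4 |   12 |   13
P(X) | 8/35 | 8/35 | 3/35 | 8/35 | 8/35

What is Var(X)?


E[X] = 228/35
E[X²] = 2584/35
Var(X) = E[X²] - (E[X])² = 2584/35 - 51984/1225 = 38456/1225

Var(X) = 38456/1225 ≈ 31.3927


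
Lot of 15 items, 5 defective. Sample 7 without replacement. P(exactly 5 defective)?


Hypergeometric: C(5,5)×C(10,2)/C(15,7)
= 1×45/6435 = 1/143

P(X=5) = 1/143 ≈ 0.70%


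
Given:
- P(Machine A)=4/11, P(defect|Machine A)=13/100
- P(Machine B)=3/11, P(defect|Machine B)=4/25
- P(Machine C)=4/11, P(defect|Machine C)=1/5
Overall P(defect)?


P(B) = Σ P(B|Aᵢ)×P(Aᵢ)
  13/100×4/11 = 13/275
  4/25×3/11 = 12/275
  1/5×4/11 = 4/55
Sum = 9/55

P(defect) = 9/55 ≈ 16.36%


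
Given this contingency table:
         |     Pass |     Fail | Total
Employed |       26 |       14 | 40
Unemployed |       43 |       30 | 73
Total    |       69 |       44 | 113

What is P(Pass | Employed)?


P(Pass | Employed) = 26/(26+14) = 26/40 = 13/20

P(Pass|Employed) = 13/20 ≈ 65.00%


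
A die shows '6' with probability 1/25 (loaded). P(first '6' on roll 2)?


Geometric: P(X=2) = (1-p)^(k-1)×p = (24/25)^1×1/25 = 24/625

P(X=2) = 24/625 ≈ 3.84%


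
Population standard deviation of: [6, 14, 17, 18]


Mean = 55/4
  (6-55/4)²=961/16
  (14-55/4)²=1/16
  (17-55/4)²=169/16
  (18-55/4)²=289/16
Σ(x-μ)² = 355/4
σ² = (355/4)/4 = 355/16

σ = √(355/16) ≈ 4.7104


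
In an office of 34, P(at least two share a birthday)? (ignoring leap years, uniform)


P(all different) = Π(365-i)/365 for i=0..33
= 0.204683
P(match) = 1 - 0.204683 = 0.795317

P ≈ 0.7953 ≈ 79.53%


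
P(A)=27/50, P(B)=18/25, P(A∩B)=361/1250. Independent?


P(A)×P(B) = 243/625
P(A∩B) = 361/1250
Not equal → NOT independent

No, not independent


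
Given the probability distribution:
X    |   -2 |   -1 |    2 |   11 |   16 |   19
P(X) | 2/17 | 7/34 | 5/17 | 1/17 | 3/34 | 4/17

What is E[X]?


E[X] = Σ x·P(X=x)
= (-2)×(2/17) + (-1)×(7/34) + (2)×(5/17) + (11)×(1/17) + (16)×(3/34) + (19)×(4/17)
= 227/34

E[X] = 227/34


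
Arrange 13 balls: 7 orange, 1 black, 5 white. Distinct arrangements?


13!/(7!×1!×5!) = 10296

10296


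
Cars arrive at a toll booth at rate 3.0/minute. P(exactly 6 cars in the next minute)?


Poisson(λ=3.0): P(X=6) = e^(-λ)×λ^k/k!
= e^(-3.0) × 3.0^6 / 6!
≈ 0.04978706837 × 729 / 720 ≈ 0.050409

P(X=6) ≈ 0.050409 ≈ 5.04%


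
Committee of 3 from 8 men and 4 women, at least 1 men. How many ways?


Count by #men:
  1M,2W: C(8,1)×C(4,2)=48
  2M,1W: C(8,2)×C(4,1)=112
  3M,0W: C(8,3)×C(4,0)=56
Total = 216

216


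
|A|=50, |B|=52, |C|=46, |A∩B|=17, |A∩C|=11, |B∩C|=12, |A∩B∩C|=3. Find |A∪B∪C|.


|A∪B∪C| = 50+52+46-17-11-12+3 = 111

|A∪B∪C| = 111


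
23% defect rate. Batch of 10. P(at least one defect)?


P(all good) = (77/100)^10 = 7326680472586200649/100000000000000000000
P(≥1 defect) = 92673319527413799351/100000000000000000000

P = 92673319527413799351/100000000000000000000 ≈ 92.67%


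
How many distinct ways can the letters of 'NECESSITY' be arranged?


Letters: 9, freq: {'N': 1, 'E': 2, 'C': 1, 'S': 2, 'I': 1, 'T': 1, 'Y': 1}
9!/(1!×2!×1!×2!×1!×1!×1!) = 362880/4 = 90720

90720


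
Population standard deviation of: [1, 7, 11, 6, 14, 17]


Mean = 56/6 = 28/3
  (1-28/3)²=625/9
  (7-28/3)²=49/9
  (11-28/3)²=25/9
  (6-28/3)²=100/9
  (14-28/3)²=196/9
  (17-28/3)²=529/9
Σ(x-μ)² = 508/3
σ² = (508/3)/6 = 254/9

σ = √(254/9) ≈ 5.3125


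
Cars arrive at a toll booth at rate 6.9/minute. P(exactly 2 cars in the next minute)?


Poisson(λ=6.9): P(X=2) = e^(-λ)×λ^k/k!
= e^(-6.9) × 6.9^2 / 2!
≈ 0.001007785429 × 47.61 / 2 ≈ 0.023990

P(X=2) ≈ 0.023990 ≈ 2.40%


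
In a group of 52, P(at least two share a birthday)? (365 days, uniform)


P(all different) = Π(365-i)/365 for i=0..51
= 0.021995
P(match) = 1 - 0.021995 = 0.978005

P ≈ 0.9780 ≈ 97.80%


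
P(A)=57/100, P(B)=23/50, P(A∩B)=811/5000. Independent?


P(A)×P(B) = 1311/5000
P(A∩B) = 811/5000
Not equal → NOT independent

No, not independent


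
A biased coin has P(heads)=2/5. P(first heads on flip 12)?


Geometric: P(X=12) = (1-p)^(k-1)×p = (3/5)^11×2/5 = 354294/244140625

P(X=12) = 354294/244140625 ≈ 0.15%


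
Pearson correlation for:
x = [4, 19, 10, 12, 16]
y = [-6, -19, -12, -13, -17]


n=5, Σx=61, Σy=-67, Σxy=-933, Σx²=877, Σy²=999
r = (5×(-933) - 61×(-67))/√((5×877 - 61²)(5×999 - (-67)²))
= -578/√(664×506) = -578/√335984 ≈ -578/579.6413 ≈ -0.9972

r ≈ -0.9972


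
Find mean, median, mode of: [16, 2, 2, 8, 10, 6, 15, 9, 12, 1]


Sorted: [1, 2, 2, 6, 8, 9, 10, 12, 15, 16]
Mean = 81/10
Median = 17/2
Freq: {16: 1, 2: 2, 8: 1, 10: 1, 6: 1, 15: 1, 9: 1, 12: 1, 1: 1}
Mode: [2]

Mean=81/10, Median=17/2, Mode=2


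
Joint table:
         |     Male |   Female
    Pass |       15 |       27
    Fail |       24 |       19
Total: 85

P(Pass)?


P(Pass) = (15+27)/85 = 42/85

P(Pass) = 42/85 ≈ 49.41%


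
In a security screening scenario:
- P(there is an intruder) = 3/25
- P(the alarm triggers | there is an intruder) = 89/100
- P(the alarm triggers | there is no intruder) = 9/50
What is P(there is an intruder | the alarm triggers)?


Using Bayes' theorem:
P(A|B) = P(B|A)·P(A) / P(B)

P(the alarm triggers) = 89/100 × 3/25 + 9/50 × 22/25
= 267/2500 + 99/625 = 663/2500

P(there is an intruder|the alarm triggers) = (267/2500) / (663/2500) = 89/221

P(there is an intruder|the alarm triggers) = 89/221 ≈ 40.27%


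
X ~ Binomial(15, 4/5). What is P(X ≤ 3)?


P(X ≤ 3) = Σ P(X=i) for i=0..3
P(X=0) = 1/30517578125
P(X=1) = 12/6103515625
P(X=2) = 336/6103515625
P(X=3) = 5824/6103515625
Sum = 30861/30517578125

P(X ≤ 3) = 30861/30517578125 ≈ 0.00%


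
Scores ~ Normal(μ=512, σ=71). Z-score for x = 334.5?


z = (x - μ)/σ = (334.5 - 512)/71 = -2.5

z = -2.5


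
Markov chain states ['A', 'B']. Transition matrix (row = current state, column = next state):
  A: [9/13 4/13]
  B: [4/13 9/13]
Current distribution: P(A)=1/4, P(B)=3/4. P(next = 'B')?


P(next=B) = Σᵢ P(now=i)×P(i→B)
= 1/4×4/13 + 3/4×9/13
= 1/13 + 27/52 = 31/52

P = 31/52 ≈ 0.5962


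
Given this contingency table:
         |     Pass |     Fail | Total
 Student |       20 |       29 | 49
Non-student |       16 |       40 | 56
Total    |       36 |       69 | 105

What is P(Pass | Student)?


P(Pass | Student) = 20/(20+29) = 20/49

P(Pass|Student) = 20/49 ≈ 40.82%


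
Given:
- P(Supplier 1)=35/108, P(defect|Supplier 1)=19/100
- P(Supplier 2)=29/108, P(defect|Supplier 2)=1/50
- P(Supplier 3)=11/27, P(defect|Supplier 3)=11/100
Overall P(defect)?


P(B) = Σ P(B|Aᵢ)×P(Aᵢ)
  19/100×35/108 = 133/2160
  1/50×29/108 = 29/5400
  11/100×11/27 = 121/2700
Sum = 1207/10800

P(defect) = 1207/10800 ≈ 11.18%


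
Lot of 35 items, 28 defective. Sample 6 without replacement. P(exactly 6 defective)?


Hypergeometric: C(28,6)×C(7,0)/C(35,6)
= 376740×1/1623160 = 2691/11594

P(X=6) = 2691/11594 ≈ 23.21%


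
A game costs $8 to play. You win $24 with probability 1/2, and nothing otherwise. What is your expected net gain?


E[gain] = (24-8)×1/2 + (-8)×1/2
= 8 - 4 = 4

Expected net gain = $4 ≈ $4.00


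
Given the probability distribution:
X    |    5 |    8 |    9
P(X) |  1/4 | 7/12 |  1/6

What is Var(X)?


E[X] = 89/12
E[X²] = 685/12
Var(X) = E[X²] - (E[X])² = 685/12 - 7921/144 = 299/144

Var(X) = 299/144 ≈ 2.0764


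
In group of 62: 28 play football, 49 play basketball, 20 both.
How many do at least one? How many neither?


|A∪B| = 28+49-20 = 57
Neither = 62-57 = 5

At least one: 57; Neither: 5


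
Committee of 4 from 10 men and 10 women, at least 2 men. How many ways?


Count by #men:
  2M,2W: C(10,2)×C(10,2)=2025
  3M,1W: C(10,3)×C(10,1)=1200
  4M,0W: C(10,4)×C(10,0)=210
Total = 3435

3435


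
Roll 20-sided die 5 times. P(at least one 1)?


P(no 1)^5 = (19/20)^5 = 2476099/3200000
P(≥1) = 1 - 2476099/3200000 = 723901/3200000

P = 723901/3200000 ≈ 22.62%


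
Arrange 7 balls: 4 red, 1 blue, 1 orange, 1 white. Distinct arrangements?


7!/(4!×1!×1!×1!) = 210

210


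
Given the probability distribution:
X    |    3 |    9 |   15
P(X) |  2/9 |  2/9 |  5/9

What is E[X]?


E[X] = Σ x·P(X=x)
= (3)×(2/9) + (9)×(2/9) + (15)×(5/9)
= 11

E[X] = 11


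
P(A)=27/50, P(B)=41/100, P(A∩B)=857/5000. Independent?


P(A)×P(B) = 1107/5000
P(A∩B) = 857/5000
Not equal → NOT independent

No, not independent


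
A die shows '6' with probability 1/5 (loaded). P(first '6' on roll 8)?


Geometric: P(X=8) = (1-p)^(k-1)×p = (4/5)^7×1/5 = 16384/390625

P(X=8) = 16384/390625 ≈ 4.19%


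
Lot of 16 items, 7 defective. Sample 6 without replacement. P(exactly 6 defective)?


Hypergeometric: C(7,6)×C(9,0)/C(16,6)
= 7×1/8008 = 1/1144

P(X=6) = 1/1144 ≈ 0.09%


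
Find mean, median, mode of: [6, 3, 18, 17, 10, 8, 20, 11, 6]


Sorted: [3, 6, 6, 8, 10, 11, 17, 18, 20]
Mean = 99/9 = 11
Median = 10
Freq: {6: 2, 3: 1, 18: 1, 17: 1, 10: 1, 8: 1, 20: 1, 11: 1}
Mode: [6]

Mean=11, Median=10, Mode=6


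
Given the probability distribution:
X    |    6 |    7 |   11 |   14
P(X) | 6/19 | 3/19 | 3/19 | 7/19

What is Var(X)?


E[X] = 188/19
E[X²] = 2098/19
Var(X) = E[X²] - (E[X])² = 2098/19 - 35344/361 = 4518/361

Var(X) = 4518/361 ≈ 12.5152


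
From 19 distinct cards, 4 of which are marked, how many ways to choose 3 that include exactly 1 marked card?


Choose 1 of the 4 marked cards and 2 of the other 15 cards:
C(4,1)×C(15,2) = 4×105 = 420

420


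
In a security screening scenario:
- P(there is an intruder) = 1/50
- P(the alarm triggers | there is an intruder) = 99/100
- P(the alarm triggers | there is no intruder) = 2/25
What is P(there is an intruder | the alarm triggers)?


Using Bayes' theorem:
P(A|B) = P(B|A)·P(A) / P(B)

P(the alarm triggers) = 99/100 × 1/50 + 2/25 × 49/50
= 99/5000 + 49/625 = 491/5000

P(there is an intruder|the alarm triggers) = (99/5000) / (491/5000) = 99/491

P(there is an intruder|the alarm triggers) = 99/491 ≈ 20.16%


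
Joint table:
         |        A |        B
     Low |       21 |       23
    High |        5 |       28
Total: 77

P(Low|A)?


P(Low|A) = 21/(21+5) = 21/26

P = 21/26 ≈ 80.77%


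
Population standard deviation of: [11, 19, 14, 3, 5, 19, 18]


Mean = 89/7
  (11-89/7)²=144/49
  (19-89/7)²=1936/49
  (14-89/7)²=81/49
  (3-89/7)²=4624/49
  (5-89/7)²=2916/49
  (19-89/7)²=1936/49
  (18-89/7)²=1369/49
Σ(x-μ)² = 1858/7
σ² = (1858/7)/7 = 1858/49

σ = √(1858/49) ≈ 6.1578


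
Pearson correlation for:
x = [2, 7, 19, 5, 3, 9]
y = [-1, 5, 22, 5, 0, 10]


n=6, Σx=45, Σy=41, Σxy=566, Σx²=529, Σy²=635
r = (6×566 - 45×41)/√((6×529 - 45²)(6×635 - 41²))
= 1551/√(1149×2129) = 1551/√2446221 ≈ 1551/1564.0400 ≈ 0.9917

r ≈ 0.9917


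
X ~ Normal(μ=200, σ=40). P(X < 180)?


z = (180-200)/40 = -0.5
P(Z < -0.5) = 0.3085

P(X < 180) ≈ 0.3085


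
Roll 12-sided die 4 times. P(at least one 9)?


P(no 9)^4 = (11/12)^4 = 14641/20736
P(≥1) = 1 - 14641/20736 = 6095/20736

P = 6095/20736 ≈ 29.39%


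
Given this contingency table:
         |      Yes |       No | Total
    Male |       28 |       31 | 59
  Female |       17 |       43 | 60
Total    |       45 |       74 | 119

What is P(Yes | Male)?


P(Yes | Male) = 28/(28+31) = 28/59

P(Yes|Male) = 28/59 ≈ 47.46%


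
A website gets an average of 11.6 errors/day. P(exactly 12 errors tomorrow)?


Poisson(λ=11.6): P(X=12) = e^(-λ)×λ^k/k!
= e^(-11.6) × 11.6^12 / 12!
≈ 9.166087736e-06 × 5.93602704183e+12 / 479001600 ≈ 0.113591

P(X=12) ≈ 0.113591 ≈ 11.36%
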